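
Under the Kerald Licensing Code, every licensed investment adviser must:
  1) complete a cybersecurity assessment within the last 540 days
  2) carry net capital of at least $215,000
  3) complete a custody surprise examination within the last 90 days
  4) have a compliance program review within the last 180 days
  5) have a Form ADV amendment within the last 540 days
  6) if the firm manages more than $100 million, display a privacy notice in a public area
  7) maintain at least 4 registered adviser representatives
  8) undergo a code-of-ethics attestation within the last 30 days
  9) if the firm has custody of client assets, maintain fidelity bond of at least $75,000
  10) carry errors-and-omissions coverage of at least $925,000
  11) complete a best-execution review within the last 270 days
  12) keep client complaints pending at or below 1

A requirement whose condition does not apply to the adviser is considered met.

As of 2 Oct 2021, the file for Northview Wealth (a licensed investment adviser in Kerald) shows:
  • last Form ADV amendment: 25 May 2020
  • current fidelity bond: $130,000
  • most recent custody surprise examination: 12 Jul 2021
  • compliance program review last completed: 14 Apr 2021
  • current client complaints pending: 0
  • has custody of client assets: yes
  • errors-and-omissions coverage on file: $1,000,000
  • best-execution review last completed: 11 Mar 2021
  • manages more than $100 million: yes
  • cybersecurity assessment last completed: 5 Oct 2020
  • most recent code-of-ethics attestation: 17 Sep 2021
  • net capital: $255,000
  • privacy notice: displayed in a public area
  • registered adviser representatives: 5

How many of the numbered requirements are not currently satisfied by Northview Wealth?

1. cybersecurity assessment 362 days ago vs limit 540 → met
2. net capital $255,000 ≥ $215,000 → met
3. custody surprise examination 82 days ago vs limit 90 → met
4. compliance program review 171 days ago vs limit 180 → met
5. Form ADV amendment 495 days ago vs limit 540 → met
6. condition 'manages more than $100 million' holds; privacy notice present → met
7. registered adviser representatives 5 ≥ 4 → met
8. code-of-ethics attestation 15 days ago vs limit 30 → met
9. condition 'has custody of client assets' holds; fidelity bond $130,000 ≥ $75,000 → met
10. errors-and-omissions coverage $1,000,000 ≥ $925,000 → met
11. best-execution review 205 days ago vs limit 270 → met
12. client complaints pending 0 ≤ 1 → met
Not met: 0 of 12

0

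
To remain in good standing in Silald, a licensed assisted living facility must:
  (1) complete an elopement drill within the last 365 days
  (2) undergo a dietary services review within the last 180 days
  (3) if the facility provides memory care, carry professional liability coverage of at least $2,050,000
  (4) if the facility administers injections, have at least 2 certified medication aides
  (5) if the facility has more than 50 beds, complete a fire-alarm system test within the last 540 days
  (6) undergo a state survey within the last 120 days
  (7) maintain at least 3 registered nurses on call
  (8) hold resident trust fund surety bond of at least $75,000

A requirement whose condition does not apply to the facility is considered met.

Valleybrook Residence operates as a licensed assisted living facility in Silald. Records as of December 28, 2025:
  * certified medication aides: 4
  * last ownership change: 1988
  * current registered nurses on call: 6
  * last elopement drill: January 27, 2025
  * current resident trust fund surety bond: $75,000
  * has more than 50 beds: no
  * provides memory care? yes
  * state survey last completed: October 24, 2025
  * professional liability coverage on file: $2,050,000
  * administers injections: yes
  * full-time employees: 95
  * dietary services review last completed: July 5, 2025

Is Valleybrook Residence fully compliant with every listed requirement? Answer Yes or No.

1. elopement drill 335 days ago vs limit 365 → met
2. dietary services review 176 days ago vs limit 180 → met
3. condition 'provides memory care' holds; professional liability coverage $2,050,000 ≥ $2,050,000 → met
4. condition 'administers injections' holds; certified medication aides 4 ≥ 2 → met
5. condition 'has more than 50 beds' does not hold → requirement n/a → met
6. state survey 65 days ago vs limit 120 → met
7. registered nurses on call 6 ≥ 3 → met
8. resident trust fund surety bond $75,000 ≥ $75,000 → met
All met.

Yes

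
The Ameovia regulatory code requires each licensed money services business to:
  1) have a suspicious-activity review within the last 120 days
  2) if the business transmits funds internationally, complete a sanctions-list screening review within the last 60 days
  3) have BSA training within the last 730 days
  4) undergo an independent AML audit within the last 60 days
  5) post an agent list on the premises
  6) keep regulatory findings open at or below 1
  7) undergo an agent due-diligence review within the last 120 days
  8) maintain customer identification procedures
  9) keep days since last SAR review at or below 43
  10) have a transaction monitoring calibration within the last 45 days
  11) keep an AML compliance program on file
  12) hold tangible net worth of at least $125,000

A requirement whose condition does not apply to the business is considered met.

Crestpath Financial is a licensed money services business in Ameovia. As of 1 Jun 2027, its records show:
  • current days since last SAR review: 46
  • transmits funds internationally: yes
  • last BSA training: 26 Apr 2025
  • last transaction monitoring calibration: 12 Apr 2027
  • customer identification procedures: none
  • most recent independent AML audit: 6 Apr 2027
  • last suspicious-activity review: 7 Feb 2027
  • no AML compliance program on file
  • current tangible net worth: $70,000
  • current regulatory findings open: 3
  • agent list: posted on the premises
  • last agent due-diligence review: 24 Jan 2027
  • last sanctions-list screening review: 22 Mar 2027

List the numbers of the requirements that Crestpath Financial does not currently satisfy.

2, 3, 6, 7, 8, 9, 10, 11, 12

1. suspicious-activity review 114 days ago vs limit 120 → met
2. condition 'transmits funds internationally' holds; sanctions-list screening review 71 days ago vs limit 60 → not met
3. BSA training 766 days ago vs limit 730 → not met
4. independent AML audit 56 days ago vs limit 60 → met
5. agent list present → met
6. regulatory findings open 3 > 1 → not met
7. agent due-diligence review 128 days ago vs limit 120 → not met
8. customer identification procedures absent → not met
9. days since last SAR review 46 > 43 → not met
10. transaction monitoring calibration 50 days ago vs limit 45 → not met
11. AML compliance program absent → not met
12. tangible net worth $70,000 < $125,000 → not met
Not met: 2, 3, 6, 7, 8, 9, 10, 11, 12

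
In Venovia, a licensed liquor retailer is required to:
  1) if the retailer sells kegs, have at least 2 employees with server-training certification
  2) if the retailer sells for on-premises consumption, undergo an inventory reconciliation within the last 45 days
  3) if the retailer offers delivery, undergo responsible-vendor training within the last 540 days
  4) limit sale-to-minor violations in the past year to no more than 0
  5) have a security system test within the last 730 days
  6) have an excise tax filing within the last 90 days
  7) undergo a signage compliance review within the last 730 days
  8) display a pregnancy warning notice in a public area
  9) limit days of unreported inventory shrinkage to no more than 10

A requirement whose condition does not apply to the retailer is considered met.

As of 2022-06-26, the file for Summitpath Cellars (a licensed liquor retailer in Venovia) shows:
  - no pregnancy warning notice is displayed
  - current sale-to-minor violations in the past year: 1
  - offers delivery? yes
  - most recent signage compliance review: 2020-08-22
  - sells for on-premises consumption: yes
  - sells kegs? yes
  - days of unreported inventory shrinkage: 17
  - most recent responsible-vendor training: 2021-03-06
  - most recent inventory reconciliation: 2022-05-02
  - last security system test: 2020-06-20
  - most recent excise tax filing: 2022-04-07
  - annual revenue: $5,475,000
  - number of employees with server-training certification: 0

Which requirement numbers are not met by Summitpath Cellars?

1. condition 'sells kegs' holds; employees with server-training certification 0 < 2 → not met
2. condition 'sells for on-premises consumption' holds; inventory reconciliation 55 days ago vs limit 45 → not met
3. condition 'offers delivery' holds; responsible-vendor training 477 days ago vs limit 540 → met
4. sale-to-minor violations in the past year 1 > 0 → not met
5. security system test 736 days ago vs limit 730 → not met
6. excise tax filing 80 days ago vs limit 90 → met
7. signage compliance review 673 days ago vs limit 730 → met
8. pregnancy warning notice absent → not met
9. days of unreported inventory shrinkage 17 > 10 → not met
Not met: 1, 2, 4, 5, 8, 9

1, 2, 4, 5, 8, 9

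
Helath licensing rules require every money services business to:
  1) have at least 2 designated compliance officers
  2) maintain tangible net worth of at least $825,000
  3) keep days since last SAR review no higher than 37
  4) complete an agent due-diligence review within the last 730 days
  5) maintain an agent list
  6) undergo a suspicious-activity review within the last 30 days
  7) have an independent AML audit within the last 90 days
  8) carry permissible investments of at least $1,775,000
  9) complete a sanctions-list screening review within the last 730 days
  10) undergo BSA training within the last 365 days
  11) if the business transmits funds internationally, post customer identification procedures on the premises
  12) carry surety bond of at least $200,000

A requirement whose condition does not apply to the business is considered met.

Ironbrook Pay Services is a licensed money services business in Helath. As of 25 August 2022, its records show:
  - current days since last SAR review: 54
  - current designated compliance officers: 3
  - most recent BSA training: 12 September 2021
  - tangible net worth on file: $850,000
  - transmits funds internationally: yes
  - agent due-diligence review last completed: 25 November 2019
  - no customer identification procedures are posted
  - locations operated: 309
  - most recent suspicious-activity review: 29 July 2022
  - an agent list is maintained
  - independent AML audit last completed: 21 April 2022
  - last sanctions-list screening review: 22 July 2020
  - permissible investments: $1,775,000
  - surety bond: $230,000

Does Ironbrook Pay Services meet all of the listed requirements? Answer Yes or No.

No

1. designated compliance officers 3 ≥ 2 → met
2. tangible net worth $850,000 ≥ $825,000 → met
3. days since last SAR review 54 > 37 → not met
4. agent due-diligence review 1004 days ago vs limit 730 → not met
5. agent list present → met
6. suspicious-activity review 27 days ago vs limit 30 → met
7. independent AML audit 126 days ago vs limit 90 → not met
8. permissible investments $1,775,000 ≥ $1,775,000 → met
9. sanctions-list screening review 764 days ago vs limit 730 → not met
10. BSA training 347 days ago vs limit 365 → met
11. condition 'transmits funds internationally' holds; customer identification procedures absent → not met
12. surety bond $230,000 ≥ $200,000 → met
Not met: 3, 4, 7, 9, 11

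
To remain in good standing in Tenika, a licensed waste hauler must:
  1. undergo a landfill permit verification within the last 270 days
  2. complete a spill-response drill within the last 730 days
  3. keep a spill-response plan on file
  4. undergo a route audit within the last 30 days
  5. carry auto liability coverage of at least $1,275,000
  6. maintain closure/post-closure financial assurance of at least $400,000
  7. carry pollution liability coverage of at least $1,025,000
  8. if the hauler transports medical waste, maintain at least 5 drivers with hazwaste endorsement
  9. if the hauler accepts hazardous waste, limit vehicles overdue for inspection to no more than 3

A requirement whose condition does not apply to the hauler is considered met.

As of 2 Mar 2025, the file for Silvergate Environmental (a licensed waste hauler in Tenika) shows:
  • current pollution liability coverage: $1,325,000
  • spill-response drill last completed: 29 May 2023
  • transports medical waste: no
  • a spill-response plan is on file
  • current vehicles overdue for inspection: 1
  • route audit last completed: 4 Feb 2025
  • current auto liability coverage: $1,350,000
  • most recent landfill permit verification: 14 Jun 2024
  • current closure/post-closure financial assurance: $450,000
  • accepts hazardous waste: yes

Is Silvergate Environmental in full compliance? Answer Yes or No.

Yes

1. landfill permit verification 261 days ago vs limit 270 → met
2. spill-response drill 643 days ago vs limit 730 → met
3. spill-response plan present → met
4. route audit 26 days ago vs limit 30 → met
5. auto liability coverage $1,350,000 ≥ $1,275,000 → met
6. closure/post-closure financial assurance $450,000 ≥ $400,000 → met
7. pollution liability coverage $1,325,000 ≥ $1,025,000 → met
8. condition 'transports medical waste' does not hold → requirement n/a → met
9. condition 'accepts hazardous waste' holds; vehicles overdue for inspection 1 ≤ 3 → met
All met.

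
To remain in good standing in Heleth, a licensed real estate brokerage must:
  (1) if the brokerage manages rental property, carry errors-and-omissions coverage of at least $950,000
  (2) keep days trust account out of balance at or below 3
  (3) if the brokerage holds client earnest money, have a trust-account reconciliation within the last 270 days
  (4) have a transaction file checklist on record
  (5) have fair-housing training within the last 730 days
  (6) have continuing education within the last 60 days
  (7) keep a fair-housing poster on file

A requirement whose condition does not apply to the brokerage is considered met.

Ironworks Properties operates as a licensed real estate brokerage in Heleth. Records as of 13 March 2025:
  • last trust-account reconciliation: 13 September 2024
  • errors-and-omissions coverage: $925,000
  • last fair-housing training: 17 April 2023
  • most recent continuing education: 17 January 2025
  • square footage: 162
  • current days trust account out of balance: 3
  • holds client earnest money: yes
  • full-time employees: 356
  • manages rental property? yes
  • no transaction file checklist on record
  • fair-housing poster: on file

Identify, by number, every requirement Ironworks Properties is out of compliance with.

1, 4

1. condition 'manages rental property' holds; errors-and-omissions coverage $925,000 < $950,000 → not met
2. days trust account out of balance 3 ≤ 3 → met
3. condition 'holds client earnest money' holds; trust-account reconciliation 181 days ago vs limit 270 → met
4. transaction file checklist absent → not met
5. fair-housing training 696 days ago vs limit 730 → met
6. continuing education 55 days ago vs limit 60 → met
7. fair-housing poster present → met
Not met: 1, 4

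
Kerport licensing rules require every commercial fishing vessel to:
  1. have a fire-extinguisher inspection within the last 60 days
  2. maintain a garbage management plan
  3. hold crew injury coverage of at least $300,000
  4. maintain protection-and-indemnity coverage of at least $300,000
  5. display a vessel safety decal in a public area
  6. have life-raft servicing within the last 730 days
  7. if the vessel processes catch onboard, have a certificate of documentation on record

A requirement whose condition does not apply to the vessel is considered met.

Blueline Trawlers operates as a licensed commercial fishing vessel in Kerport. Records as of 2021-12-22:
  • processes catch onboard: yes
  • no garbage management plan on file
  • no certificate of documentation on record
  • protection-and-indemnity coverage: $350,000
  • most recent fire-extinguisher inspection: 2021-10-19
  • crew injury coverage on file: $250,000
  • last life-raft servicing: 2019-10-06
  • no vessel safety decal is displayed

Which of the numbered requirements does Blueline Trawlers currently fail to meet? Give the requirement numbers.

1, 2, 3, 5, 6, 7

1. fire-extinguisher inspection 64 days ago vs limit 60 → not met
2. garbage management plan absent → not met
3. crew injury coverage $250,000 < $300,000 → not met
4. protection-and-indemnity coverage $350,000 ≥ $300,000 → met
5. vessel safety decal absent → not met
6. life-raft servicing 808 days ago vs limit 730 → not met
7. condition 'processes catch onboard' holds; certificate of documentation absent → not met
Not met: 1, 2, 3, 5, 6, 7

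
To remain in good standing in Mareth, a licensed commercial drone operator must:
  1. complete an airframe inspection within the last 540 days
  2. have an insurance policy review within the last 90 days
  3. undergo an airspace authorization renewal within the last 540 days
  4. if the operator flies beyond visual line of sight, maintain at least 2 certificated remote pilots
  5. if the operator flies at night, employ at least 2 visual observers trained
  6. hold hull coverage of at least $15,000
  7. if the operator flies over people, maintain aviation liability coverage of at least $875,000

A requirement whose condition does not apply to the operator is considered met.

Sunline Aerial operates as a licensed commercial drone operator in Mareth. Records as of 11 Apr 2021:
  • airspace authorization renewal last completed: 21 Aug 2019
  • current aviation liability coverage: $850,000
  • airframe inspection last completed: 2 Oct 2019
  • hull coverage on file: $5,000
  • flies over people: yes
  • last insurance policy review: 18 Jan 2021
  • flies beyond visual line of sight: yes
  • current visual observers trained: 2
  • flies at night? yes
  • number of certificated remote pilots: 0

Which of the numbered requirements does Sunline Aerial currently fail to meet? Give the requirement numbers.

1, 3, 4, 6, 7

1. airframe inspection 557 days ago vs limit 540 → not met
2. insurance policy review 83 days ago vs limit 90 → met
3. airspace authorization renewal 599 days ago vs limit 540 → not met
4. condition 'flies beyond visual line of sight' holds; certificated remote pilots 0 < 2 → not met
5. condition 'flies at night' holds; visual observers trained 2 ≥ 2 → met
6. hull coverage $5,000 < $15,000 → not met
7. condition 'flies over people' holds; aviation liability coverage $850,000 < $875,000 → not met
Not met: 1, 3, 4, 6, 7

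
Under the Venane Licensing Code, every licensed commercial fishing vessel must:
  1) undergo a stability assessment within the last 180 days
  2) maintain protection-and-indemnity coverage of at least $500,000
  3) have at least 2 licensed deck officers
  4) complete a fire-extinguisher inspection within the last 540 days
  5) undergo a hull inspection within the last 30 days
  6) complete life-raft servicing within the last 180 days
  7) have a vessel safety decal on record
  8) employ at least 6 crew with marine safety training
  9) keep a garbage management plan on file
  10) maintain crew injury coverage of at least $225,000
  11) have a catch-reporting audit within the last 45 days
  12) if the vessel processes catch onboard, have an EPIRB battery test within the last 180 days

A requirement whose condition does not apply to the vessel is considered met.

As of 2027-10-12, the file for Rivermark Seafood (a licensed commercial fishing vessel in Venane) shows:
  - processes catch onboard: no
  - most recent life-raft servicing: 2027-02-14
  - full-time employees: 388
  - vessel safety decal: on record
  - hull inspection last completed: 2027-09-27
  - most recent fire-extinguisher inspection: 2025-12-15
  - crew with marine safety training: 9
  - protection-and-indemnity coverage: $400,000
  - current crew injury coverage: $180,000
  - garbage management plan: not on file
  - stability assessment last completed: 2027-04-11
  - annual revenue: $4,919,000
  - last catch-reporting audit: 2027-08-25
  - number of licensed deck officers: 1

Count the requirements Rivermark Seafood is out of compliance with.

1. stability assessment 184 days ago vs limit 180 → not met
2. protection-and-indemnity coverage $400,000 < $500,000 → not met
3. licensed deck officers 1 < 2 → not met
4. fire-extinguisher inspection 666 days ago vs limit 540 → not met
5. hull inspection 15 days ago vs limit 30 → met
6. life-raft servicing 240 days ago vs limit 180 → not met
7. vessel safety decal present → met
8. crew with marine safety training 9 ≥ 6 → met
9. garbage management plan absent → not met
10. crew injury coverage $180,000 < $225,000 → not met
11. catch-reporting audit 48 days ago vs limit 45 → not met
12. condition 'processes catch onboard' does not hold → requirement n/a → met
Not met: 8 of 12

8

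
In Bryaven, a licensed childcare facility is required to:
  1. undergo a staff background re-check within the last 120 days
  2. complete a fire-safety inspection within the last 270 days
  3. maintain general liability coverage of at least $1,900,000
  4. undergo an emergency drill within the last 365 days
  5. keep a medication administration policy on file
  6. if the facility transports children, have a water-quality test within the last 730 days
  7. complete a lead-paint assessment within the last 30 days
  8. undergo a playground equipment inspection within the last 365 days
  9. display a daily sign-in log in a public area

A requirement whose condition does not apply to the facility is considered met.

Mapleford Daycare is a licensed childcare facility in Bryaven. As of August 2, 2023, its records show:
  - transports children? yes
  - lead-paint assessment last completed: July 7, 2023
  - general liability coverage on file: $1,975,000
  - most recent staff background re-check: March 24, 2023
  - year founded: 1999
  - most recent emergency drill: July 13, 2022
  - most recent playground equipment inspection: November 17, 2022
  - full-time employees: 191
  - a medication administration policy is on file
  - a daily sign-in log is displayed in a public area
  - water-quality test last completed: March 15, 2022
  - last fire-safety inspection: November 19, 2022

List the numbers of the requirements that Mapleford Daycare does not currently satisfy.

1. staff background re-check 131 days ago vs limit 120 → not met
2. fire-safety inspection 256 days ago vs limit 270 → met
3. general liability coverage $1,975,000 ≥ $1,900,000 → met
4. emergency drill 385 days ago vs limit 365 → not met
5. medication administration policy present → met
6. condition 'transports children' holds; water-quality test 505 days ago vs limit 730 → met
7. lead-paint assessment 26 days ago vs limit 30 → met
8. playground equipment inspection 258 days ago vs limit 365 → met
9. daily sign-in log present → met
Not met: 1, 4

1, 4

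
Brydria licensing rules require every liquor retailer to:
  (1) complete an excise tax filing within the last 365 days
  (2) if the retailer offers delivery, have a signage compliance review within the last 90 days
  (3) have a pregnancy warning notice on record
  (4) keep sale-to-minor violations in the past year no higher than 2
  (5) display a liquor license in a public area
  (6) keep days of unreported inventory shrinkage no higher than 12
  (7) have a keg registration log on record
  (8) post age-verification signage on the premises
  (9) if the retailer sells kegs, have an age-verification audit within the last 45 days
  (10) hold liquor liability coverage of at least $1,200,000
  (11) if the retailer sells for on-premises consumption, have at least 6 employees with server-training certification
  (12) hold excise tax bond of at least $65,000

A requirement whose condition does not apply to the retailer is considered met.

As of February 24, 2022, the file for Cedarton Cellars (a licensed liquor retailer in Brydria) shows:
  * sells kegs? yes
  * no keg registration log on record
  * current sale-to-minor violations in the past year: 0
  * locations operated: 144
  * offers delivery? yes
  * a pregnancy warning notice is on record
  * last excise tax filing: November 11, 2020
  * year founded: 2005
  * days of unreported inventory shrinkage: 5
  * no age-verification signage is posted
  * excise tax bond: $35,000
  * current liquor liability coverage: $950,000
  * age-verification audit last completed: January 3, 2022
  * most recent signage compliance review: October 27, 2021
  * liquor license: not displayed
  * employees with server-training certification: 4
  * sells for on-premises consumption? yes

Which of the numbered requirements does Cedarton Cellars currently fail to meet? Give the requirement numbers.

1, 2, 5, 7, 8, 9, 10, 11, 12

1. excise tax filing 470 days ago vs limit 365 → not met
2. condition 'offers delivery' holds; signage compliance review 120 days ago vs limit 90 → not met
3. pregnancy warning notice present → met
4. sale-to-minor violations in the past year 0 ≤ 2 → met
5. liquor license absent → not met
6. days of unreported inventory shrinkage 5 ≤ 12 → met
7. keg registration log absent → not met
8. age-verification signage absent → not met
9. condition 'sells kegs' holds; age-verification audit 52 days ago vs limit 45 → not met
10. liquor liability coverage $950,000 < $1,200,000 → not met
11. condition 'sells for on-premises consumption' holds; employees with server-training certification 4 < 6 → not met
12. excise tax bond $35,000 < $65,000 → not met
Not met: 1, 2, 5, 7, 8, 9, 10, 11, 12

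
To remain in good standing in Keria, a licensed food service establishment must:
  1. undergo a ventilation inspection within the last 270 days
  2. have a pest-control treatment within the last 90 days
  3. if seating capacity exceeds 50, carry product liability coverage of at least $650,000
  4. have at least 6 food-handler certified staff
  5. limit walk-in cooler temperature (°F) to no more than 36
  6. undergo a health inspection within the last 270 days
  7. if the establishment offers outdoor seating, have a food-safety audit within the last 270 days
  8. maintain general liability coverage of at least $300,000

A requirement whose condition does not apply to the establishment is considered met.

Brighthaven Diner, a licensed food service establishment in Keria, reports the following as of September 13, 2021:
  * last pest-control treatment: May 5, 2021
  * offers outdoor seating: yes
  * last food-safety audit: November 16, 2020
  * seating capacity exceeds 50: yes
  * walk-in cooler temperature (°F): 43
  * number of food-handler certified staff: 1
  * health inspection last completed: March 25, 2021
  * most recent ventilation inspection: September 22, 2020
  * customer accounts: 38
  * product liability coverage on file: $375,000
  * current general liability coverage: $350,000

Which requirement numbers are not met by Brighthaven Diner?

1. ventilation inspection 356 days ago vs limit 270 → not met
2. pest-control treatment 131 days ago vs limit 90 → not met
3. condition 'seating capacity exceeds 50' holds; product liability coverage $375,000 < $650,000 → not met
4. food-handler certified staff 1 < 6 → not met
5. walk-in cooler temperature (°F) 43 > 36 → not met
6. health inspection 172 days ago vs limit 270 → met
7. condition 'offers outdoor seating' holds; food-safety audit 301 days ago vs limit 270 → not met
8. general liability coverage $350,000 ≥ $300,000 → met
Not met: 1, 2, 3, 4, 5, 7

1, 2, 3, 4, 5, 7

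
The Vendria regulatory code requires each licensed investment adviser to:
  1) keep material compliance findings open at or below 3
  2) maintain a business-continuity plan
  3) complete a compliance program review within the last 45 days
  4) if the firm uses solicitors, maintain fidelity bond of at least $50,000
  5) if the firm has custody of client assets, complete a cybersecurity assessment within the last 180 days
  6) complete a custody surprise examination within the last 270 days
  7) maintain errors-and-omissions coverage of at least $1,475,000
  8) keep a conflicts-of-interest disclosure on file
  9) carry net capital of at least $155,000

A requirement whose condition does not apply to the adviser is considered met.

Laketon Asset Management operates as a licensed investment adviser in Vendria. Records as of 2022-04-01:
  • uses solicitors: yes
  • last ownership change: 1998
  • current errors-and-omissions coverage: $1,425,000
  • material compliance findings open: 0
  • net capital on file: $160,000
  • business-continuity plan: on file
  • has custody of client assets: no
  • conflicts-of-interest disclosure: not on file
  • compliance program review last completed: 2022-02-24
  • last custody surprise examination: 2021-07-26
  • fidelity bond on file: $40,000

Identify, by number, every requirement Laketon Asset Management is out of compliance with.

1. material compliance findings open 0 ≤ 3 → met
2. business-continuity plan present → met
3. compliance program review 36 days ago vs limit 45 → met
4. condition 'uses solicitors' holds; fidelity bond $40,000 < $50,000 → not met
5. condition 'has custody of client assets' does not hold → requirement n/a → met
6. custody surprise examination 249 days ago vs limit 270 → met
7. errors-and-omissions coverage $1,425,000 < $1,475,000 → not met
8. conflicts-of-interest disclosure absent → not met
9. net capital $160,000 ≥ $155,000 → met
Not met: 4, 7, 8

4, 7, 8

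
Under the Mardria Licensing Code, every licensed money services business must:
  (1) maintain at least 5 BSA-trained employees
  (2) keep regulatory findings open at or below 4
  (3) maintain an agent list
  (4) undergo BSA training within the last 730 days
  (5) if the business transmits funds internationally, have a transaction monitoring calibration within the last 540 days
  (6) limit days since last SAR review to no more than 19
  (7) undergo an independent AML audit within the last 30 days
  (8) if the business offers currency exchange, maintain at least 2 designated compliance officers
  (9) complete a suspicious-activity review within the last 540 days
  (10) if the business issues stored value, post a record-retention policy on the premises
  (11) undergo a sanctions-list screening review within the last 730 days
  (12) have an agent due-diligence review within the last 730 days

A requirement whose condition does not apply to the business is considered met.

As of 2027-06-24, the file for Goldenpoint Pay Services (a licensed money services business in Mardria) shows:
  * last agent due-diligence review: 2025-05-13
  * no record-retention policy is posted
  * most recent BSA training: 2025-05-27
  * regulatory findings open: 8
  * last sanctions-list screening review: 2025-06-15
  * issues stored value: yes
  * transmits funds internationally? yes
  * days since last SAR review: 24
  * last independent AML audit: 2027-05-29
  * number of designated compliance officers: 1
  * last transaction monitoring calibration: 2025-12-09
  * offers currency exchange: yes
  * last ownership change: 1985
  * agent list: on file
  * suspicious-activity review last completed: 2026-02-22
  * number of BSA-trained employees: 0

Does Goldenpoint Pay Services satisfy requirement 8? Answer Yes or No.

No

8. condition 'offers currency exchange' holds; designated compliance officers 1 < 2 → not met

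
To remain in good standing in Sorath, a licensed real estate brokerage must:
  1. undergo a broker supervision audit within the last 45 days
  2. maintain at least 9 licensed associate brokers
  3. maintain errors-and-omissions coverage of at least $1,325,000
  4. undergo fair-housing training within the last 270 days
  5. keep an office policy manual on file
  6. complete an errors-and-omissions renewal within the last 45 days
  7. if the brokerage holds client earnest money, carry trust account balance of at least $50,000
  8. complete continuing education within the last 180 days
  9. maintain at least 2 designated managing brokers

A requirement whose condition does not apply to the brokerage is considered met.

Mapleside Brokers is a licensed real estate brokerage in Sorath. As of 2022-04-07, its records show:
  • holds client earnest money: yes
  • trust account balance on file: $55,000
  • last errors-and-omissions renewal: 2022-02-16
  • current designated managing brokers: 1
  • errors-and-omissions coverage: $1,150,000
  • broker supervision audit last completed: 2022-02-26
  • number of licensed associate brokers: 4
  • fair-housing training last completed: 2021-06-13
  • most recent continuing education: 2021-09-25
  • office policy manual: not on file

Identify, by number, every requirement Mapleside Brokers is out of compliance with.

2, 3, 4, 5, 6, 8, 9

1. broker supervision audit 40 days ago vs limit 45 → met
2. licensed associate brokers 4 < 9 → not met
3. errors-and-omissions coverage $1,150,000 < $1,325,000 → not met
4. fair-housing training 298 days ago vs limit 270 → not met
5. office policy manual absent → not met
6. errors-and-omissions renewal 50 days ago vs limit 45 → not met
7. condition 'holds client earnest money' holds; trust account balance $55,000 ≥ $50,000 → met
8. continuing education 194 days ago vs limit 180 → not met
9. designated managing brokers 1 < 2 → not met
Not met: 2, 3, 4, 5, 6, 8, 9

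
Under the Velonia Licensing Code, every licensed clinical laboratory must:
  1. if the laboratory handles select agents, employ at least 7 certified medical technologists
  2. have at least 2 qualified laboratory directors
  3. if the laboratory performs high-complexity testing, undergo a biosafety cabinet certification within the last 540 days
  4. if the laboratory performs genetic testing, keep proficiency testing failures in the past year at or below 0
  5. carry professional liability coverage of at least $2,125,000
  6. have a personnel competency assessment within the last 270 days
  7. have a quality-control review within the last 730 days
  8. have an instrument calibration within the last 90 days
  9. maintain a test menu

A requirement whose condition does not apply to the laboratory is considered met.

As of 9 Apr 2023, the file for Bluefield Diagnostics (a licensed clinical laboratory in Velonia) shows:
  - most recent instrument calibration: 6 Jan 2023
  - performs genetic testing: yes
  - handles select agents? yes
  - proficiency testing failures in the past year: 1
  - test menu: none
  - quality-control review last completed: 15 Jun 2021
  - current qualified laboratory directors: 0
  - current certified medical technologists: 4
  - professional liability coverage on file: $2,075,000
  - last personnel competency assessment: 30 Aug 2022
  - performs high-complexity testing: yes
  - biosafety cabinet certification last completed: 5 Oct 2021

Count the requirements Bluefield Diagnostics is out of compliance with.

7

1. condition 'handles select agents' holds; certified medical technologists 4 < 7 → not met
2. qualified laboratory directors 0 < 2 → not met
3. condition 'performs high-complexity testing' holds; biosafety cabinet certification 551 days ago vs limit 540 → not met
4. condition 'performs genetic testing' holds; proficiency testing failures in the past year 1 > 0 → not met
5. professional liability coverage $2,075,000 < $2,125,000 → not met
6. personnel competency assessment 222 days ago vs limit 270 → met
7. quality-control review 663 days ago vs limit 730 → met
8. instrument calibration 93 days ago vs limit 90 → not met
9. test menu absent → not met
Not met: 7 of 9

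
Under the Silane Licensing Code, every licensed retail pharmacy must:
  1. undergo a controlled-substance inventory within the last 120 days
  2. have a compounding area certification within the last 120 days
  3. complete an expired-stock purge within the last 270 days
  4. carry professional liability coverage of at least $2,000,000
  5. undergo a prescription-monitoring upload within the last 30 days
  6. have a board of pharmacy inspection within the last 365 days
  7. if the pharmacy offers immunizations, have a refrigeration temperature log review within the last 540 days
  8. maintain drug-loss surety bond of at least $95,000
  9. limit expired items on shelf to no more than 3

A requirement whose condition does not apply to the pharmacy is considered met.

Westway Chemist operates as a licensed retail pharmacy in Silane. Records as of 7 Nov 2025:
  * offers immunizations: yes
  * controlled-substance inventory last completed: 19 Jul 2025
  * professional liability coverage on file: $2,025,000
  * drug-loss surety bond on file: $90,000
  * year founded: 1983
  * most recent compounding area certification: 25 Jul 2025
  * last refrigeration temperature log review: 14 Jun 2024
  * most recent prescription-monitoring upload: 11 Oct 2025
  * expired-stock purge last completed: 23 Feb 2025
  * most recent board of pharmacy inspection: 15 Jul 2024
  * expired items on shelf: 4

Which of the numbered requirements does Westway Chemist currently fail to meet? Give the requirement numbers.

1. controlled-substance inventory 111 days ago vs limit 120 → met
2. compounding area certification 105 days ago vs limit 120 → met
3. expired-stock purge 257 days ago vs limit 270 → met
4. professional liability coverage $2,025,000 ≥ $2,000,000 → met
5. prescription-monitoring upload 27 days ago vs limit 30 → met
6. board of pharmacy inspection 480 days ago vs limit 365 → not met
7. condition 'offers immunizations' holds; refrigeration temperature log review 511 days ago vs limit 540 → met
8. drug-loss surety bond $90,000 < $95,000 → not met
9. expired items on shelf 4 > 3 → not met
Not met: 6, 8, 9

6, 8, 9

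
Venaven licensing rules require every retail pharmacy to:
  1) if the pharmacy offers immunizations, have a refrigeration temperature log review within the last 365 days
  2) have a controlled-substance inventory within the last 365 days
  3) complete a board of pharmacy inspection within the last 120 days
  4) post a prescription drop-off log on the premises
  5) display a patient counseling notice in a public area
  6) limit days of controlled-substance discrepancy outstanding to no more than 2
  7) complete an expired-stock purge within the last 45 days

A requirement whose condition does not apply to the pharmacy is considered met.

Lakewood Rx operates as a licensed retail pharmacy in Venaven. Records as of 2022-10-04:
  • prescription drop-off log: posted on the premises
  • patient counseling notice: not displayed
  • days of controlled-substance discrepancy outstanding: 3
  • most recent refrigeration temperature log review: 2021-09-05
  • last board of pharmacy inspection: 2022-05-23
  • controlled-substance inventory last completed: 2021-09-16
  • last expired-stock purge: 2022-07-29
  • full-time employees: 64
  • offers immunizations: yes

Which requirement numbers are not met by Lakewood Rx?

1. condition 'offers immunizations' holds; refrigeration temperature log review 394 days ago vs limit 365 → not met
2. controlled-substance inventory 383 days ago vs limit 365 → not met
3. board of pharmacy inspection 134 days ago vs limit 120 → not met
4. prescription drop-off log present → met
5. patient counseling notice absent → not met
6. days of controlled-substance discrepancy outstanding 3 > 2 → not met
7. expired-stock purge 67 days ago vs limit 45 → not met
Not met: 1, 2, 3, 5, 6, 7

1, 2, 3, 5, 6, 7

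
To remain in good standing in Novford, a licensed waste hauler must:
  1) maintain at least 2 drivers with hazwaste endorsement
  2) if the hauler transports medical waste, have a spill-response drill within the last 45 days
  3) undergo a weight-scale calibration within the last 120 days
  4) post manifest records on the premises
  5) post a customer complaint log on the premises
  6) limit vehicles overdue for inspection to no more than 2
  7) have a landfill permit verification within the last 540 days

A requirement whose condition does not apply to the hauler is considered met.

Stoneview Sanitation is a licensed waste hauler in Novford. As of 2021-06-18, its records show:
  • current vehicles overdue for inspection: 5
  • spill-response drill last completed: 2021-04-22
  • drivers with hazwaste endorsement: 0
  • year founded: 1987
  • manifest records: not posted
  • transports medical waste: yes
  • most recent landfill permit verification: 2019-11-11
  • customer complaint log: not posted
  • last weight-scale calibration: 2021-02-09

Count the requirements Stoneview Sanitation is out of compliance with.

1. drivers with hazwaste endorsement 0 < 2 → not met
2. condition 'transports medical waste' holds; spill-response drill 57 days ago vs limit 45 → not met
3. weight-scale calibration 129 days ago vs limit 120 → not met
4. manifest records absent → not met
5. customer complaint log absent → not met
6. vehicles overdue for inspection 5 > 2 → not met
7. landfill permit verification 585 days ago vs limit 540 → not met
Not met: 7 of 7

7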